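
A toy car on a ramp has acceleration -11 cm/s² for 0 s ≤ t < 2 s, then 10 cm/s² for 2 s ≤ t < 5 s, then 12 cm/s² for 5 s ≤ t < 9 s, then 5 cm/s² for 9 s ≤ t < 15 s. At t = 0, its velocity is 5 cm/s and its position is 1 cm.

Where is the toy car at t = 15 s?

587 cm

On each constant-a segment, Δv = aΔt and Δx = v₀Δt + ½aΔt²; chain segment to segment.
0–2 s: v starts 5 cm/s; Δx = 5·2 + ½·-11·2² = -12 cm; v ends -17 cm/s.
2–5 s: v starts -17 cm/s; Δx = -17·3 + ½·10·3² = -6 cm; v ends 13 cm/s.
5–9 s: v starts 13 cm/s; Δx = 13·4 + ½·12·4² = 148 cm; v ends 61 cm/s.
9–15 s: v starts 61 cm/s; Δx = 61·6 + ½·5·6² = 456 cm; v ends 91 cm/s.
x(15) = 1 + Σ Δx = 587 cm.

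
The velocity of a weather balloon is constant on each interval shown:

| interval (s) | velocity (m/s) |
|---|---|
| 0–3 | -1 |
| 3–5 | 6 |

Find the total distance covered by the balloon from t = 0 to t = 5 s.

15 m

Total distance travelled is ∫|v| dt — sum the magnitudes of each area piece.
0–3 s: |-1| × 3 = 3 m
3–5 s: |6| × 2 = 12 m
Total distance = 15 m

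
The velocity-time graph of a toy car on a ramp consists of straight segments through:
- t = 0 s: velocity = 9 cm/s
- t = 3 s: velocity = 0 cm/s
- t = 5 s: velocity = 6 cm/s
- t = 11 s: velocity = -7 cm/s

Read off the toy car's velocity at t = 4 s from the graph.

On 3–5 s the graph is linear from 0 to 6 cm/s: v(4) = 0 + (6 − 0)·(4 − 3)/(5 − 3) = 3 cm/s.

3 cm/s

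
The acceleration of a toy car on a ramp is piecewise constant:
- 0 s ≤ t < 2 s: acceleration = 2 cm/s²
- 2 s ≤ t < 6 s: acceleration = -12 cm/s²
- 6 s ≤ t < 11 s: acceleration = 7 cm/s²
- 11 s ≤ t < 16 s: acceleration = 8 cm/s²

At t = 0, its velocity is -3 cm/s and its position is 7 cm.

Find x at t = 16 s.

On each constant-a segment, Δv = aΔt and Δx = v₀Δt + ½aΔt²; chain segment to segment.
0–2 s: v starts -3 cm/s; Δx = -3·2 + ½·2·2² = -2 cm; v ends 1 cm/s.
2–6 s: v starts 1 cm/s; Δx = 1·4 + ½·-12·4² = -92 cm; v ends -47 cm/s.
6–11 s: v starts -47 cm/s; Δx = -47·5 + ½·7·5² = -147.5 cm; v ends -12 cm/s.
11–16 s: v starts -12 cm/s; Δx = -12·5 + ½·8·5² = 40 cm; v ends 28 cm/s.
x(16) = 7 + Σ Δx = -194.5 cm.

-194.5 cm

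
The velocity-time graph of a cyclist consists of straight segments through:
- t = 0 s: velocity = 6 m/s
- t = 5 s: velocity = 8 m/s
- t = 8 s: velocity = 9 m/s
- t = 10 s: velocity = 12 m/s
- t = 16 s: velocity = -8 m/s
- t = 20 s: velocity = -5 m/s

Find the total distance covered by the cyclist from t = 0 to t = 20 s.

138.7 m

Distance (not displacement) is the total path length: add the absolute areas under v-t.
0–5 s: |½(6 + 8)(5)| = 35 m
5–8 s: |½(8 + 9)(3)| = 25.5 m
8–10 s: |½(9 + 12)(2)| = 21 m
10–16 s: v = 0 at t = 13.6 s; triangle areas 21.6 + 9.6 = 31.2 m
16–20 s: |½(-8 + -5)(4)| = 26 m
Total distance = 138.7 m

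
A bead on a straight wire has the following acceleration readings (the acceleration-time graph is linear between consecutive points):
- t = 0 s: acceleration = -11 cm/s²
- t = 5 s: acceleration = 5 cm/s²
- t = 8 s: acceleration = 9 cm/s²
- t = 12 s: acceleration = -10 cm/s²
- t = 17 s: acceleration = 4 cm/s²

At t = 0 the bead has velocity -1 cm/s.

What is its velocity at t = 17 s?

Δv equals the area under the a-t graph; then v = v₀ + Δv.
0–5 s: ½(-11 + 5)(5) = -15 cm/s
5–8 s: ½(5 + 9)(3) = 21 cm/s
8–12 s: ½(9 + -10)(4) = -2 cm/s
12–17 s: ½(-10 + 4)(5) = -15 cm/s
Δv = -11 cm/s, so v(17) = -1 + (-11) = -12 cm/s.

-12 cm/s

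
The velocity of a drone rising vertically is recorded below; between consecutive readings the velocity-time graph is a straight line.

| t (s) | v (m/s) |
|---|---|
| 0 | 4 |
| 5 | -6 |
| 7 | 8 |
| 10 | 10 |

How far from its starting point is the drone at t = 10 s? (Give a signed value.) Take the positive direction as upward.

24 m

Net displacement equals the area under the velocity-time graph (areas below the axis count negative).
0–5 s: ½(4 + -6)(5) = -5 m
5–7 s: ½(-6 + 8)(2) = 2 m
7–10 s: ½(8 + 10)(3) = 27 m
Net displacement = 24 m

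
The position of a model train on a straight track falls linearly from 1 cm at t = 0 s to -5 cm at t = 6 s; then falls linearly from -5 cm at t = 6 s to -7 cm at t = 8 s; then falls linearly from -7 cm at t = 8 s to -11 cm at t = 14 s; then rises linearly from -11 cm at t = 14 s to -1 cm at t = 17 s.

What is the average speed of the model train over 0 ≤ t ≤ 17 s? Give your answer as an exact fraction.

Average speed = (total path length)/(elapsed time); on a piecewise-linear x-t graph the path length is Σ|Δx|.
0–6 s: |Δx| = |-5 − 1| = 6 cm
6–8 s: |Δx| = |-7 − -5| = 2 cm
8–14 s: |Δx| = |-11 − -7| = 4 cm
14–17 s: |Δx| = |-1 − -11| = 10 cm
Total path = 22 cm; average speed = 22/17 = 22/17 cm/s.

22/17 cm/s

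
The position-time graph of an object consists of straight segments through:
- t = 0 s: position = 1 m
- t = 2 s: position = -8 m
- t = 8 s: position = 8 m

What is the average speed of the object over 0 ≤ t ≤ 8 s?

Average speed = (total path length)/(elapsed time); on a piecewise-linear x-t graph the path length is Σ|Δx|.
0–2 s: |Δx| = |-8 − 1| = 9 m
2–8 s: |Δx| = |8 − -8| = 16 m
Total path = 25 m; average speed = 25/8 = 3.125 m/s.

3.125 m/s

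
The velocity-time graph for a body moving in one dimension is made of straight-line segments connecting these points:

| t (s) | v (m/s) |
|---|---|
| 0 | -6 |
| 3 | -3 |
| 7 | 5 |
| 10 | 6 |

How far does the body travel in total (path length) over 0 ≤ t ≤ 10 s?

38.5 m

Total distance travelled is ∫|v| dt — sum the magnitudes of each area piece.
0–3 s: |½(-6 + -3)(3)| = 13.5 m
3–7 s: v = 0 at t = 4.5 s; triangle areas 2.25 + 6.25 = 8.5 m
7–10 s: |½(5 + 6)(3)| = 16.5 m
Total distance = 38.5 m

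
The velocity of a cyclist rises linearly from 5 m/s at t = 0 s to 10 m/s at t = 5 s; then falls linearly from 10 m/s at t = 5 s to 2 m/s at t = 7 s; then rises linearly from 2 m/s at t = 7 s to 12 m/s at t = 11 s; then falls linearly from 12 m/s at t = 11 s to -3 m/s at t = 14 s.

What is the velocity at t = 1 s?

6 m/s

On 0–5 s the graph is linear from 5 to 10 m/s: v(1) = 5 + (10 − 5)·(1 − 0)/(5 − 0) = 6 m/s.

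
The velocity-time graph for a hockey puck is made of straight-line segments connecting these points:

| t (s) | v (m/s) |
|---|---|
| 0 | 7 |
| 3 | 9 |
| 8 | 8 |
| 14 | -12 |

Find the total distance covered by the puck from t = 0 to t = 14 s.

Distance (not displacement) is the total path length: add the absolute areas under v-t.
0–3 s: |½(7 + 9)(3)| = 24 m
3–8 s: |½(9 + 8)(5)| = 42.5 m
8–14 s: v = 0 at t = 10.4 s; triangle areas 9.6 + 21.6 = 31.2 m
Total distance = 97.7 m

97.7 m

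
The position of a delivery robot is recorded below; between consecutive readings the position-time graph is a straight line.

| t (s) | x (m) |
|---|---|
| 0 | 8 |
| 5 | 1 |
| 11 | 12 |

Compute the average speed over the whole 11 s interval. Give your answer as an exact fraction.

Average speed = (total path length)/(elapsed time); on a piecewise-linear x-t graph the path length is Σ|Δx|.
0–5 s: |Δx| = |1 − 8| = 7 m
5–11 s: |Δx| = |12 − 1| = 11 m
Total path = 18 m; average speed = 18/11 = 18/11 m/s.

18/11 m/s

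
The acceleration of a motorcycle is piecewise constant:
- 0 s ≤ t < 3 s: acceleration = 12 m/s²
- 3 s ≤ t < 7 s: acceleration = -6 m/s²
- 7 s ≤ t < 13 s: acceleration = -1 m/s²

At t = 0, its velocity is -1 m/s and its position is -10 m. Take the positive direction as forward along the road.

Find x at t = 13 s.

On each constant-a segment, Δv = aΔt and Δx = v₀Δt + ½aΔt²; chain segment to segment.
0–3 s: v starts -1 m/s; Δx = -1·3 + ½·12·3² = 51 m; v ends 35 m/s.
3–7 s: v starts 35 m/s; Δx = 35·4 + ½·-6·4² = 92 m; v ends 11 m/s.
7–13 s: v starts 11 m/s; Δx = 11·6 + ½·-1·6² = 48 m; v ends 5 m/s.
x(13) = -10 + Σ Δx = 181 m.

181 m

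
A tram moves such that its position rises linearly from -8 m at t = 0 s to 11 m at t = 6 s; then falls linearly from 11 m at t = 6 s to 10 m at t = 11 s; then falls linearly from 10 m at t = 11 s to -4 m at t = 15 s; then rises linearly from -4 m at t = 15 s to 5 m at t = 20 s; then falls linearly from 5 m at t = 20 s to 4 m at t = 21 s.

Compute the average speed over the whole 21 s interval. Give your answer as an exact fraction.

Average speed = (total path length)/(elapsed time); on a piecewise-linear x-t graph the path length is Σ|Δx|.
0–6 s: |Δx| = |11 − -8| = 19 m
6–11 s: |Δx| = |10 − 11| = 1 m
11–15 s: |Δx| = |-4 − 10| = 14 m
15–20 s: |Δx| = |5 − -4| = 9 m
20–21 s: |Δx| = |4 − 5| = 1 m
Total path = 44 m; average speed = 44/21 = 44/21 m/s.

44/21 m/s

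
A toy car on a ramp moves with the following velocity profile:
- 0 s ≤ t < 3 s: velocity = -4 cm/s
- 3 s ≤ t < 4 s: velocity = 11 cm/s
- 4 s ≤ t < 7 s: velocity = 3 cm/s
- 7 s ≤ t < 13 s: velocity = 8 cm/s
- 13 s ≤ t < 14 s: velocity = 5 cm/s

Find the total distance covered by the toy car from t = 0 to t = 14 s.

85 cm

Distance (not displacement) is the total path length: add the absolute areas under v-t.
0–3 s: |-4| × 3 = 12 cm
3–4 s: |11| × 1 = 11 cm
4–7 s: |3| × 3 = 9 cm
7–13 s: |8| × 6 = 48 cm
13–14 s: |5| × 1 = 5 cm
Total distance = 85 cm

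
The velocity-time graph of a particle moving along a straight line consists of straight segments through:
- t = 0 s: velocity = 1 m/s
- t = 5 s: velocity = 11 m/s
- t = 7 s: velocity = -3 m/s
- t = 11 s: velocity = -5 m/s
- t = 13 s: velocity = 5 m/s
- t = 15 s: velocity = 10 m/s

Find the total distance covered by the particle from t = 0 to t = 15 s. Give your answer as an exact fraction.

Total distance travelled is ∫|v| dt — sum the magnitudes of each area piece.
0–5 s: |½(1 + 11)(5)| = 30 m
5–7 s: v = 0 at t = 46/7 s; triangle areas 121/14 + 9/14 = 65/7 m
7–11 s: |½(-3 + -5)(4)| = 16 m
11–13 s: v = 0 at t = 12 s; triangle areas 2.5 + 2.5 = 5 m
13–15 s: |½(5 + 10)(2)| = 15 m
Total distance = 527/7 m

527/7 m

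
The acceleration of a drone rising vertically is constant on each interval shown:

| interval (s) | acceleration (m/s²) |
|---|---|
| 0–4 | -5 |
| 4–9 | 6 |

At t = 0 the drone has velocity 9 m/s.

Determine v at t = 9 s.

19 m/s

Δv equals the area under the a-t graph; then v = v₀ + Δv.
0–4 s: -5 × 4 = -20 m/s
4–9 s: 6 × 5 = 30 m/s
Δv = 10 m/s, so v(9) = 9 + (10) = 19 m/s.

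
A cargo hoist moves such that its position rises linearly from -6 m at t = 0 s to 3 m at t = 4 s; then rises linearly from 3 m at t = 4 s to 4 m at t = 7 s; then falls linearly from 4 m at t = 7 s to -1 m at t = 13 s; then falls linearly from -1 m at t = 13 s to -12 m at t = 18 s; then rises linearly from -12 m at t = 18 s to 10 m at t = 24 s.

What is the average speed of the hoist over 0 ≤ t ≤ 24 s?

Average speed = (total path length)/(elapsed time); on a piecewise-linear x-t graph the path length is Σ|Δx|.
0–4 s: |Δx| = |3 − -6| = 9 m
4–7 s: |Δx| = |4 − 3| = 1 m
7–13 s: |Δx| = |-1 − 4| = 5 m
13–18 s: |Δx| = |-12 − -1| = 11 m
18–24 s: |Δx| = |10 − -12| = 22 m
Total path = 48 m; average speed = 48/24 = 2 m/s.

2 m/s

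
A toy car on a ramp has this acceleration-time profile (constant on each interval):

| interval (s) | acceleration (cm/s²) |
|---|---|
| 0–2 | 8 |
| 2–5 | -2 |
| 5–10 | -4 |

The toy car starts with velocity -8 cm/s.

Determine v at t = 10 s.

-18 cm/s

Δv equals the area under the a-t graph; then v = v₀ + Δv.
0–2 s: 8 × 2 = 16 cm/s
2–5 s: -2 × 3 = -6 cm/s
5–10 s: -4 × 5 = -20 cm/s
Δv = -10 cm/s, so v(10) = -8 + (-10) = -18 cm/s.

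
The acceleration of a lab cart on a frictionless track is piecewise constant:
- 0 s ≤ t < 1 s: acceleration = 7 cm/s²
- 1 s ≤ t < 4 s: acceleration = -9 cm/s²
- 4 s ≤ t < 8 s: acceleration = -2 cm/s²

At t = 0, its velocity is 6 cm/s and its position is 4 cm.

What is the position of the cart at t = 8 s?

-60 cm

On each constant-a segment, Δv = aΔt and Δx = v₀Δt + ½aΔt²; chain segment to segment.
0–1 s: v starts 6 cm/s; Δx = 6·1 + ½·7·1² = 9.5 cm; v ends 13 cm/s.
1–4 s: v starts 13 cm/s; Δx = 13·3 + ½·-9·3² = -1.5 cm; v ends -14 cm/s.
4–8 s: v starts -14 cm/s; Δx = -14·4 + ½·-2·4² = -72 cm; v ends -22 cm/s.
x(8) = 4 + Σ Δx = -60 cm.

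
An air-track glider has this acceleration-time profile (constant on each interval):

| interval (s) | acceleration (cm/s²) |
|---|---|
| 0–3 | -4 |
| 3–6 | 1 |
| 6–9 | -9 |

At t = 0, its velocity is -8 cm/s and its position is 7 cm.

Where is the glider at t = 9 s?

On each constant-a segment, Δv = aΔt and Δx = v₀Δt + ½aΔt²; chain segment to segment.
0–3 s: v starts -8 cm/s; Δx = -8·3 + ½·-4·3² = -42 cm; v ends -20 cm/s.
3–6 s: v starts -20 cm/s; Δx = -20·3 + ½·1·3² = -55.5 cm; v ends -17 cm/s.
6–9 s: v starts -17 cm/s; Δx = -17·3 + ½·-9·3² = -91.5 cm; v ends -44 cm/s.
x(9) = 7 + Σ Δx = -182 cm.

-182 cm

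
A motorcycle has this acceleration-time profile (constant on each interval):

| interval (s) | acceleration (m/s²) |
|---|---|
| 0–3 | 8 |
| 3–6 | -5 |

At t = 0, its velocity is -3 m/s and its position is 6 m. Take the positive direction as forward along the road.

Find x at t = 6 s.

73.5 m

On each constant-a segment, Δv = aΔt and Δx = v₀Δt + ½aΔt²; chain segment to segment.
0–3 s: v starts -3 m/s; Δx = -3·3 + ½·8·3² = 27 m; v ends 21 m/s.
3–6 s: v starts 21 m/s; Δx = 21·3 + ½·-5·3² = 40.5 m; v ends 6 m/s.
x(6) = 6 + Σ Δx = 73.5 m.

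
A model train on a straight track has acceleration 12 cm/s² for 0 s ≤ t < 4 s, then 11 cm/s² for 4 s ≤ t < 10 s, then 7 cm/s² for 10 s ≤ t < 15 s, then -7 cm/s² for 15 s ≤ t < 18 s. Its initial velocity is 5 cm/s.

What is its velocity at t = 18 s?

Δv equals the area under the a-t graph; then v = v₀ + Δv.
0–4 s: 12 × 4 = 48 cm/s
4–10 s: 11 × 6 = 66 cm/s
10–15 s: 7 × 5 = 35 cm/s
15–18 s: -7 × 3 = -21 cm/s
Δv = 128 cm/s, so v(18) = 5 + (128) = 133 cm/s.

133 cm/s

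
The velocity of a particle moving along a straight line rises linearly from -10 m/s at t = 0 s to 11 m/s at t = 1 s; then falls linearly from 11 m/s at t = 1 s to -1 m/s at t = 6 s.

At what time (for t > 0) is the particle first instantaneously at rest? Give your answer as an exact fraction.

v changes sign on 0–1 s (from -10 to 11); the graph is linear there, so v = 0 at t = 0 + (10)·(1 − 0)/(11 − -10) = 10/21 s.

t = 10/21 s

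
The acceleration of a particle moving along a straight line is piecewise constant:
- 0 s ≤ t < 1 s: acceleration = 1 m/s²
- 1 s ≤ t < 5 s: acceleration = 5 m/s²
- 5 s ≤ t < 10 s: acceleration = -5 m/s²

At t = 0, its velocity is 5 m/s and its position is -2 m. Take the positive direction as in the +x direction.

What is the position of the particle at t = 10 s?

On each constant-a segment, Δv = aΔt and Δx = v₀Δt + ½aΔt²; chain segment to segment.
0–1 s: v starts 5 m/s; Δx = 5·1 + ½·1·1² = 5.5 m; v ends 6 m/s.
1–5 s: v starts 6 m/s; Δx = 6·4 + ½·5·4² = 64 m; v ends 26 m/s.
5–10 s: v starts 26 m/s; Δx = 26·5 + ½·-5·5² = 67.5 m; v ends 1 m/s.
x(10) = -2 + Σ Δx = 135 m.

135 m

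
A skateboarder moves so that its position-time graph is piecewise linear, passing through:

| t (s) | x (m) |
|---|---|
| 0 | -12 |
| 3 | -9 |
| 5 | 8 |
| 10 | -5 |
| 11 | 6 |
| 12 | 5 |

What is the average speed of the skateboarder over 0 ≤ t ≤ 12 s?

3.75 m/s

Average speed = (total path length)/(elapsed time); on a piecewise-linear x-t graph the path length is Σ|Δx|.
0–3 s: |Δx| = |-9 − -12| = 3 m
3–5 s: |Δx| = |8 − -9| = 17 m
5–10 s: |Δx| = |-5 − 8| = 13 m
10–11 s: |Δx| = |6 − -5| = 11 m
11–12 s: |Δx| = |5 − 6| = 1 m
Total path = 45 m; average speed = 45/12 = 3.75 m/s.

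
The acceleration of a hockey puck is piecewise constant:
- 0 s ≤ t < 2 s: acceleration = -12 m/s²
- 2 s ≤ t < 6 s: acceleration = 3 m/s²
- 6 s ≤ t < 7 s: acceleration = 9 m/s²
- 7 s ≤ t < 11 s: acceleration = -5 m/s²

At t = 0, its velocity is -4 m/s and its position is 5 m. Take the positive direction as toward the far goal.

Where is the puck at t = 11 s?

On each constant-a segment, Δv = aΔt and Δx = v₀Δt + ½aΔt²; chain segment to segment.
0–2 s: v starts -4 m/s; Δx = -4·2 + ½·-12·2² = -32 m; v ends -28 m/s.
2–6 s: v starts -28 m/s; Δx = -28·4 + ½·3·4² = -88 m; v ends -16 m/s.
6–7 s: v starts -16 m/s; Δx = -16·1 + ½·9·1² = -11.5 m; v ends -7 m/s.
7–11 s: v starts -7 m/s; Δx = -7·4 + ½·-5·4² = -68 m; v ends -27 m/s.
x(11) = 5 + Σ Δx = -194.5 m.

-194.5 m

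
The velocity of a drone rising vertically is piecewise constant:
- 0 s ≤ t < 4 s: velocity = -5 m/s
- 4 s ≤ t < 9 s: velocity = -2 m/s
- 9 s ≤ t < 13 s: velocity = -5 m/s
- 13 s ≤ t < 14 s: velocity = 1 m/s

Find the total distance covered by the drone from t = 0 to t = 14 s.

Distance (not displacement) is the total path length: add the absolute areas under v-t.
0–4 s: |-5| × 4 = 20 m
4–9 s: |-2| × 5 = 10 m
9–13 s: |-5| × 4 = 20 m
13–14 s: |1| × 1 = 1 m
Total distance = 51 m

51 m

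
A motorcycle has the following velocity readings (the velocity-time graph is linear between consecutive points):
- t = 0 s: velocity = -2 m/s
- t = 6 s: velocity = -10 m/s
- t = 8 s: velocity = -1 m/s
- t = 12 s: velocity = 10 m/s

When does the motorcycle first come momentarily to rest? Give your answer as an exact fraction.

t = 92/11 s

v changes sign on 8–12 s (from -1 to 10); the graph is linear there, so v = 0 at t = 8 + (1)·(12 − 8)/(10 − -1) = 92/11 s.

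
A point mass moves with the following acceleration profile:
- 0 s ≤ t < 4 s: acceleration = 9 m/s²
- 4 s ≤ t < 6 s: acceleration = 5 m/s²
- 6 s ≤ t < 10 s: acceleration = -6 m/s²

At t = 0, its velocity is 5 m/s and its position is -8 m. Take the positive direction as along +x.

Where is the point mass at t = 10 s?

332 m

On each constant-a segment, Δv = aΔt and Δx = v₀Δt + ½aΔt²; chain segment to segment.
0–4 s: v starts 5 m/s; Δx = 5·4 + ½·9·4² = 92 m; v ends 41 m/s.
4–6 s: v starts 41 m/s; Δx = 41·2 + ½·5·2² = 92 m; v ends 51 m/s.
6–10 s: v starts 51 m/s; Δx = 51·4 + ½·-6·4² = 156 m; v ends 27 m/s.
x(10) = -8 + Σ Δx = 332 m.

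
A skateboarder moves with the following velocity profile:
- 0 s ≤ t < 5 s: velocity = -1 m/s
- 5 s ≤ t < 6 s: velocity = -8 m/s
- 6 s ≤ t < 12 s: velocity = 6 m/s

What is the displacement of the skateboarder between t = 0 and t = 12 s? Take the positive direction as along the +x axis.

23 m

Displacement is the signed area under the v-t curve.
0–5 s: -1 × 5 = -5 m
5–6 s: -8 × 1 = -8 m
6–12 s: 6 × 6 = 36 m
Net displacement = 23 m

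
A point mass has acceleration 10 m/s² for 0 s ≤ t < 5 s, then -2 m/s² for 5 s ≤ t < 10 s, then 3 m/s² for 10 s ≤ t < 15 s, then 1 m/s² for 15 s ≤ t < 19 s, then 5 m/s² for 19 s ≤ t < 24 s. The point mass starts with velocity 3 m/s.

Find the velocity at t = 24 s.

Δv equals the area under the a-t graph; then v = v₀ + Δv.
0–5 s: 10 × 5 = 50 m/s
5–10 s: -2 × 5 = -10 m/s
10–15 s: 3 × 5 = 15 m/s
15–19 s: 1 × 4 = 4 m/s
19–24 s: 5 × 5 = 25 m/s
Δv = 84 m/s, so v(24) = 3 + (84) = 87 m/s.

87 m/s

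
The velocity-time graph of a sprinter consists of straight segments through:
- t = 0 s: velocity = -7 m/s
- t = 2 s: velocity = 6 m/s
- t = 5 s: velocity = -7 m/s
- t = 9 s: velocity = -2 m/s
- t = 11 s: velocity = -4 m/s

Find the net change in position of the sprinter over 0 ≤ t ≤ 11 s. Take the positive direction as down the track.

-26.5 m

Net displacement equals the area under the velocity-time graph (areas below the axis count negative).
0–2 s: ½(-7 + 6)(2) = -1 m
2–5 s: ½(6 + -7)(3) = -1.5 m
5–9 s: ½(-7 + -2)(4) = -18 m
9–11 s: ½(-2 + -4)(2) = -6 m
Net displacement = -26.5 m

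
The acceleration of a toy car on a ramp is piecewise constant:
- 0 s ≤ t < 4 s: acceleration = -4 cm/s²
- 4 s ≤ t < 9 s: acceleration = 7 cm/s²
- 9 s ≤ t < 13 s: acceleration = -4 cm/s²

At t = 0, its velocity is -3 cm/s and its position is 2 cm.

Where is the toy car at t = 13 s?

-17.5 cm

On each constant-a segment, Δv = aΔt and Δx = v₀Δt + ½aΔt²; chain segment to segment.
0–4 s: v starts -3 cm/s; Δx = -3·4 + ½·-4·4² = -44 cm; v ends -19 cm/s.
4–9 s: v starts -19 cm/s; Δx = -19·5 + ½·7·5² = -7.5 cm; v ends 16 cm/s.
9–13 s: v starts 16 cm/s; Δx = 16·4 + ½·-4·4² = 32 cm; v ends 0 cm/s.
x(13) = 2 + Σ Δx = -17.5 cm.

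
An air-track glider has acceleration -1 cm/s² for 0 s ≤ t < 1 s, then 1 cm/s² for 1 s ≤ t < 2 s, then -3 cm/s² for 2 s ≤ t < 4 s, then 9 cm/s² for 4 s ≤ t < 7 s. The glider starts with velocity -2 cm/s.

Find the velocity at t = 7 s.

Δv equals the area under the a-t graph; then v = v₀ + Δv.
0–1 s: -1 × 1 = -1 cm/s
1–2 s: 1 × 1 = 1 cm/s
2–4 s: -3 × 2 = -6 cm/s
4–7 s: 9 × 3 = 27 cm/s
Δv = 21 cm/s, so v(7) = -2 + (21) = 19 cm/s.

19 cm/s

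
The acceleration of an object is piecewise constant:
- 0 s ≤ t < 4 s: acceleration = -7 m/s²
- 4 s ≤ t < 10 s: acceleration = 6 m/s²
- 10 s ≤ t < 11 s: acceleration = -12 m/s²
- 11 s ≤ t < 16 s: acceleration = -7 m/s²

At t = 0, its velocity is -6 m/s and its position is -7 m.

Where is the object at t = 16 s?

On each constant-a segment, Δv = aΔt and Δx = v₀Δt + ½aΔt²; chain segment to segment.
0–4 s: v starts -6 m/s; Δx = -6·4 + ½·-7·4² = -80 m; v ends -34 m/s.
4–10 s: v starts -34 m/s; Δx = -34·6 + ½·6·6² = -96 m; v ends 2 m/s.
10–11 s: v starts 2 m/s; Δx = 2·1 + ½·-12·1² = -4 m; v ends -10 m/s.
11–16 s: v starts -10 m/s; Δx = -10·5 + ½·-7·5² = -137.5 m; v ends -45 m/s.
x(16) = -7 + Σ Δx = -324.5 m.

-324.5 m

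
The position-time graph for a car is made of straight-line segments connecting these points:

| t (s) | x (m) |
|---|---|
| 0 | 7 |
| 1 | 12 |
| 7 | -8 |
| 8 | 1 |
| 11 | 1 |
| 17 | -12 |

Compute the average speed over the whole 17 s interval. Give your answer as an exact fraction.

47/17 m/s

Average speed = (total path length)/(elapsed time); on a piecewise-linear x-t graph the path length is Σ|Δx|.
0–1 s: |Δx| = |12 − 7| = 5 m
1–7 s: |Δx| = |-8 − 12| = 20 m
7–8 s: |Δx| = |1 − -8| = 9 m
8–11 s: |Δx| = |1 − 1| = 0 m
11–17 s: |Δx| = |-12 − 1| = 13 m
Total path = 47 m; average speed = 47/17 = 47/17 m/s.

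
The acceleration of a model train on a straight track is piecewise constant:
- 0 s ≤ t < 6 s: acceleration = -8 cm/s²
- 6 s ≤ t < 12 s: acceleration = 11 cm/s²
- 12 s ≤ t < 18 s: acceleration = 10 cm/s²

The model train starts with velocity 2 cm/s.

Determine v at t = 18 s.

Δv equals the area under the a-t graph; then v = v₀ + Δv.
0–6 s: -8 × 6 = -48 cm/s
6–12 s: 11 × 6 = 66 cm/s
12–18 s: 10 × 6 = 60 cm/s
Δv = 78 cm/s, so v(18) = 2 + (78) = 80 cm/s.

80 cm/s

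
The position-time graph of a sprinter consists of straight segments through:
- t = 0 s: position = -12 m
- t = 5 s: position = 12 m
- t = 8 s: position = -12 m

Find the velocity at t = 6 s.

-8 m/s

Velocity is the slope of the x-t graph on 5–8 s: (-12 − 12)/(8 − 5) = -8 m/s.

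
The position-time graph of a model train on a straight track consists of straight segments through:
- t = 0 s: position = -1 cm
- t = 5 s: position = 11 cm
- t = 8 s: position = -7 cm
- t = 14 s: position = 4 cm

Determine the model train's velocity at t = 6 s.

Velocity is the slope of the x-t graph on 5–8 s: (-7 − 11)/(8 − 5) = -6 cm/s.

-6 cm/s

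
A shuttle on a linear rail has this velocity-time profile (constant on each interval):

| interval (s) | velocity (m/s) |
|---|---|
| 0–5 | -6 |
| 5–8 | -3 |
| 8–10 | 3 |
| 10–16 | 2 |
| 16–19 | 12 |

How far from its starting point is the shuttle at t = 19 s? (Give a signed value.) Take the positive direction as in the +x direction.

15 m

Displacement is the signed area under the v-t curve.
0–5 s: -6 × 5 = -30 m
5–8 s: -3 × 3 = -9 m
8–10 s: 3 × 2 = 6 m
10–16 s: 2 × 6 = 12 m
16–19 s: 12 × 3 = 36 m
Net displacement = 15 m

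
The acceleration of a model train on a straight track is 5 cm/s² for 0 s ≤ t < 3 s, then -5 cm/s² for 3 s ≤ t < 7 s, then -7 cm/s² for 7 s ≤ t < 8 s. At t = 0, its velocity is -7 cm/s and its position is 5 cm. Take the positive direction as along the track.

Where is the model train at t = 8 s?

-17 cm

On each constant-a segment, Δv = aΔt and Δx = v₀Δt + ½aΔt²; chain segment to segment.
0–3 s: v starts -7 cm/s; Δx = -7·3 + ½·5·3² = 1.5 cm; v ends 8 cm/s.
3–7 s: v starts 8 cm/s; Δx = 8·4 + ½·-5·4² = -8 cm; v ends -12 cm/s.
7–8 s: v starts -12 cm/s; Δx = -12·1 + ½·-7·1² = -15.5 cm; v ends -19 cm/s.
x(8) = 5 + Σ Δx = -17 cm.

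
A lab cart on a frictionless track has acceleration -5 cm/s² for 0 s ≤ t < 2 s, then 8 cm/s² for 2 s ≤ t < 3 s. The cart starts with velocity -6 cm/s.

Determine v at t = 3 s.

Δv equals the area under the a-t graph; then v = v₀ + Δv.
0–2 s: -5 × 2 = -10 cm/s
2–3 s: 8 × 1 = 8 cm/s
Δv = -2 cm/s, so v(3) = -6 + (-2) = -8 cm/s.

-8 cm/s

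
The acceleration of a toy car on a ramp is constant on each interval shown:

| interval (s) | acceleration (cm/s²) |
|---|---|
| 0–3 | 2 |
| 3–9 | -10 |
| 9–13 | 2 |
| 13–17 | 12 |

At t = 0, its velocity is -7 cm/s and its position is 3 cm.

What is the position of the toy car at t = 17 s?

-539 cm

On each constant-a segment, Δv = aΔt and Δx = v₀Δt + ½aΔt²; chain segment to segment.
0–3 s: v starts -7 cm/s; Δx = -7·3 + ½·2·3² = -12 cm; v ends -1 cm/s.
3–9 s: v starts -1 cm/s; Δx = -1·6 + ½·-10·6² = -186 cm; v ends -61 cm/s.
9–13 s: v starts -61 cm/s; Δx = -61·4 + ½·2·4² = -228 cm; v ends -53 cm/s.
13–17 s: v starts -53 cm/s; Δx = -53·4 + ½·12·4² = -116 cm; v ends -5 cm/s.
x(17) = 3 + Σ Δx = -539 cm.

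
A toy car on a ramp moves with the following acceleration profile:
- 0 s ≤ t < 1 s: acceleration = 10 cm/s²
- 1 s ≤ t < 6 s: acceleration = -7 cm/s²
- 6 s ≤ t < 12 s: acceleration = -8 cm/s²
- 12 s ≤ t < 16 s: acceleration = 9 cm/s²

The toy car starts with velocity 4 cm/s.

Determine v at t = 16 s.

Δv equals the area under the a-t graph; then v = v₀ + Δv.
0–1 s: 10 × 1 = 10 cm/s
1–6 s: -7 × 5 = -35 cm/s
6–12 s: -8 × 6 = -48 cm/s
12–16 s: 9 × 4 = 36 cm/s
Δv = -37 cm/s, so v(16) = 4 + (-37) = -33 cm/s.

-33 cm/s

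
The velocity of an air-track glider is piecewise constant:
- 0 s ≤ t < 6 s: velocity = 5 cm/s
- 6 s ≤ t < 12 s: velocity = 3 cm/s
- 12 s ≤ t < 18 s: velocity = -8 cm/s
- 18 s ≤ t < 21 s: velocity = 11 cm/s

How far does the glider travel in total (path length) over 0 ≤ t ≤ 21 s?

129 cm

Total distance travelled is ∫|v| dt — sum the magnitudes of each area piece.
0–6 s: |5| × 6 = 30 cm
6–12 s: |3| × 6 = 18 cm
12–18 s: |-8| × 6 = 48 cm
18–21 s: |11| × 3 = 33 cm
Total distance = 129 cm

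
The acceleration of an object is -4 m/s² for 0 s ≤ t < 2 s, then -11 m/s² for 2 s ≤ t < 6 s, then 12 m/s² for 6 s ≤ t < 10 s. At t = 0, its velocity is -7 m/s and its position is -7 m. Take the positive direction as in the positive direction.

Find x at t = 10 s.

-317 m

On each constant-a segment, Δv = aΔt and Δx = v₀Δt + ½aΔt²; chain segment to segment.
0–2 s: v starts -7 m/s; Δx = -7·2 + ½·-4·2² = -22 m; v ends -15 m/s.
2–6 s: v starts -15 m/s; Δx = -15·4 + ½·-11·4² = -148 m; v ends -59 m/s.
6–10 s: v starts -59 m/s; Δx = -59·4 + ½·12·4² = -140 m; v ends -11 m/s.
x(10) = -7 + Σ Δx = -317 m.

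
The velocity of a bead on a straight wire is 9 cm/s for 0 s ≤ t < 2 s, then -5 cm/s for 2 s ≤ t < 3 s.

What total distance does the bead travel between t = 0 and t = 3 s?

Distance (not displacement) is the total path length: add the absolute areas under v-t.
0–2 s: |9| × 2 = 18 cm
2–3 s: |-5| × 1 = 5 cm
Total distance = 23 cm

23 cm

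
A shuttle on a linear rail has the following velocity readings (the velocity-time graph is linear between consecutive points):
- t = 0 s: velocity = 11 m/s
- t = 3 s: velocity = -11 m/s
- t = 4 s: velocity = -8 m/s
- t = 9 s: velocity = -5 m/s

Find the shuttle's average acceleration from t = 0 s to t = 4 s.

-4.75 m/s²

Average acceleration = Δv/Δt = (-8 − 11)/(4 − 0) = -4.75 m/s².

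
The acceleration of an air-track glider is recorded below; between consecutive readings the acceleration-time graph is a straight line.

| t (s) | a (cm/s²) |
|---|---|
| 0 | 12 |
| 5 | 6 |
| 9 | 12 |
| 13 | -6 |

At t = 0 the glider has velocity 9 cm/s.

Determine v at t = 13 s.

Δv equals the area under the a-t graph; then v = v₀ + Δv.
0–5 s: ½(12 + 6)(5) = 45 cm/s
5–9 s: ½(6 + 12)(4) = 36 cm/s
9–13 s: ½(12 + -6)(4) = 12 cm/s
Δv = 93 cm/s, so v(13) = 9 + (93) = 102 cm/s.

102 cm/s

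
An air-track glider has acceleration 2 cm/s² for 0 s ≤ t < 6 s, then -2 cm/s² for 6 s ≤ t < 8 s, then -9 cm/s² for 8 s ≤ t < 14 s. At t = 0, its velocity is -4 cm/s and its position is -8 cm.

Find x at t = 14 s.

On each constant-a segment, Δv = aΔt and Δx = v₀Δt + ½aΔt²; chain segment to segment.
0–6 s: v starts -4 cm/s; Δx = -4·6 + ½·2·6² = 12 cm; v ends 8 cm/s.
6–8 s: v starts 8 cm/s; Δx = 8·2 + ½·-2·2² = 12 cm; v ends 4 cm/s.
8–14 s: v starts 4 cm/s; Δx = 4·6 + ½·-9·6² = -138 cm; v ends -50 cm/s.
x(14) = -8 + Σ Δx = -122 cm.

-122 cm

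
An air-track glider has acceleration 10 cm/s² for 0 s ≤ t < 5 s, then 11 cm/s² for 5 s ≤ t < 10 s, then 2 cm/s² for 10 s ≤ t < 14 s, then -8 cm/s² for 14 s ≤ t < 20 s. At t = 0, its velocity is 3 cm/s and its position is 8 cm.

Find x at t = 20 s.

On each constant-a segment, Δv = aΔt and Δx = v₀Δt + ½aΔt²; chain segment to segment.
0–5 s: v starts 3 cm/s; Δx = 3·5 + ½·10·5² = 140 cm; v ends 53 cm/s.
5–10 s: v starts 53 cm/s; Δx = 53·5 + ½·11·5² = 402.5 cm; v ends 108 cm/s.
10–14 s: v starts 108 cm/s; Δx = 108·4 + ½·2·4² = 448 cm; v ends 116 cm/s.
14–20 s: v starts 116 cm/s; Δx = 116·6 + ½·-8·6² = 552 cm; v ends 68 cm/s.
x(20) = 8 + Σ Δx = 1550.5 cm.

1550.5 cm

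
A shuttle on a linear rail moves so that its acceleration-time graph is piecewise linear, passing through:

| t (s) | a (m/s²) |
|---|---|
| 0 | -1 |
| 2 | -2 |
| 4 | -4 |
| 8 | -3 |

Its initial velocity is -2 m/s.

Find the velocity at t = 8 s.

Δv equals the area under the a-t graph; then v = v₀ + Δv.
0–2 s: ½(-1 + -2)(2) = -3 m/s
2–4 s: ½(-2 + -4)(2) = -6 m/s
4–8 s: ½(-4 + -3)(4) = -14 m/s
Δv = -23 m/s, so v(8) = -2 + (-23) = -25 m/s.

-25 m/s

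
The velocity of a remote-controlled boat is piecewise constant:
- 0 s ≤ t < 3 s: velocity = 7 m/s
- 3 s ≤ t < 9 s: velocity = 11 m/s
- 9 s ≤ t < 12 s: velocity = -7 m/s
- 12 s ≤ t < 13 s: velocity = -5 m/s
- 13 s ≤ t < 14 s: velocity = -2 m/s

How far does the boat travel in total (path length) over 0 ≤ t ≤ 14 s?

Total distance travelled is ∫|v| dt — sum the magnitudes of each area piece.
0–3 s: |7| × 3 = 21 m
3–9 s: |11| × 6 = 66 m
9–12 s: |-7| × 3 = 21 m
12–13 s: |-5| × 1 = 5 m
13–14 s: |-2| × 1 = 2 m
Total distance = 115 m

115 m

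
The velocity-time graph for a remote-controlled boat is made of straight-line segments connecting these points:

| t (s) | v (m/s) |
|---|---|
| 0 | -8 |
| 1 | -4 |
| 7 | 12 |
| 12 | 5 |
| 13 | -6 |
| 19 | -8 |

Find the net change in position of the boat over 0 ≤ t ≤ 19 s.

Displacement is the signed area under the v-t curve.
0–1 s: ½(-8 + -4)(1) = -6 m
1–7 s: ½(-4 + 12)(6) = 24 m
7–12 s: ½(12 + 5)(5) = 42.5 m
12–13 s: ½(5 + -6)(1) = -0.5 m
13–19 s: ½(-6 + -8)(6) = -42 m
Net displacement = 18 m

18 m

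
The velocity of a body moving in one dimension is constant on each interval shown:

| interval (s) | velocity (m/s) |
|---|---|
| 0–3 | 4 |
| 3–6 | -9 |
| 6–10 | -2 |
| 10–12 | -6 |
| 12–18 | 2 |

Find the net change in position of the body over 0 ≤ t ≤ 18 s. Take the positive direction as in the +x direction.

Net displacement equals the area under the velocity-time graph (areas below the axis count negative).
0–3 s: 4 × 3 = 12 m
3–6 s: -9 × 3 = -27 m
6–10 s: -2 × 4 = -8 m
10–12 s: -6 × 2 = -12 m
12–18 s: 2 × 6 = 12 m
Net displacement = -23 m

-23 m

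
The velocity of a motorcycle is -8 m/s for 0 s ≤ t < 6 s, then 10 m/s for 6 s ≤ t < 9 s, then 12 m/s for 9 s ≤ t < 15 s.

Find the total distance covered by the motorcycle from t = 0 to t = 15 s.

150 m

Total distance travelled is ∫|v| dt — sum the magnitudes of each area piece.
0–6 s: |-8| × 6 = 48 m
6–9 s: |10| × 3 = 30 m
9–15 s: |12| × 6 = 72 m
Total distance = 150 m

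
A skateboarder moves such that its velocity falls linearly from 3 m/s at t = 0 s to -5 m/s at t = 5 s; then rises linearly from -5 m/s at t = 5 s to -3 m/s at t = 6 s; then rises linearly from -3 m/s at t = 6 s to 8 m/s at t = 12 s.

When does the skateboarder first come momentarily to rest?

t = 1.875 s

v changes sign on 0–5 s (from 3 to -5); the graph is linear there, so v = 0 at t = 0 + (-3)·(5 − 0)/(-5 − 3) = 1.875 s.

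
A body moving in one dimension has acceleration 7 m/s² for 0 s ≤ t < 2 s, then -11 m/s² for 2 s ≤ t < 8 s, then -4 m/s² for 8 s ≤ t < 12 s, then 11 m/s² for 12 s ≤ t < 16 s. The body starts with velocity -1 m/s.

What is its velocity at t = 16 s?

-25 m/s

Δv equals the area under the a-t graph; then v = v₀ + Δv.
0–2 s: 7 × 2 = 14 m/s
2–8 s: -11 × 6 = -66 m/s
8–12 s: -4 × 4 = -16 m/s
12–16 s: 11 × 4 = 44 m/s
Δv = -24 m/s, so v(16) = -1 + (-24) = -25 m/s.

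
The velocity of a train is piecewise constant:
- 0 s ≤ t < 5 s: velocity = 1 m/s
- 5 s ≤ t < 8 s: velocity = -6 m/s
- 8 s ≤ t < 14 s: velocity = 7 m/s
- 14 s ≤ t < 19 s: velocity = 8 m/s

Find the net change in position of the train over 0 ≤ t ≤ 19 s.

Net displacement equals the area under the velocity-time graph (areas below the axis count negative).
0–5 s: 1 × 5 = 5 m
5–8 s: -6 × 3 = -18 m
8–14 s: 7 × 6 = 42 m
14–19 s: 8 × 5 = 40 m
Net displacement = 69 m

69 m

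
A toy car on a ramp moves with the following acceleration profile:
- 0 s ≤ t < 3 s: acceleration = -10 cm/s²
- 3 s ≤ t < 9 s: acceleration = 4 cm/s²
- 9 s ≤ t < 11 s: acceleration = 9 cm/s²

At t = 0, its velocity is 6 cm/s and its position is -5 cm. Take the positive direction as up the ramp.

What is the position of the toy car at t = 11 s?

-86 cm

On each constant-a segment, Δv = aΔt and Δx = v₀Δt + ½aΔt²; chain segment to segment.
0–3 s: v starts 6 cm/s; Δx = 6·3 + ½·-10·3² = -27 cm; v ends -24 cm/s.
3–9 s: v starts -24 cm/s; Δx = -24·6 + ½·4·6² = -72 cm; v ends 0 cm/s.
9–11 s: v starts 0 cm/s; Δx = 0·2 + ½·9·2² = 18 cm; v ends 18 cm/s.
x(11) = -5 + Σ Δx = -86 cm.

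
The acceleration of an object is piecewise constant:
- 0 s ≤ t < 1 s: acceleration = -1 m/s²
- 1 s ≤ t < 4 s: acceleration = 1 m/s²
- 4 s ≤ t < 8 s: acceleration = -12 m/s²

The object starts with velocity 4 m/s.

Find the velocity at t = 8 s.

-42 m/s

Δv equals the area under the a-t graph; then v = v₀ + Δv.
0–1 s: -1 × 1 = -1 m/s
1–4 s: 1 × 3 = 3 m/s
4–8 s: -12 × 4 = -48 m/s
Δv = -46 m/s, so v(8) = 4 + (-46) = -42 m/s.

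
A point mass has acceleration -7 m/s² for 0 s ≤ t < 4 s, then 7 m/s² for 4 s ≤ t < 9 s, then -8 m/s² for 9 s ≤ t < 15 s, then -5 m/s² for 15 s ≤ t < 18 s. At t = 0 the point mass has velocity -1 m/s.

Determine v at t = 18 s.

Δv equals the area under the a-t graph; then v = v₀ + Δv.
0–4 s: -7 × 4 = -28 m/s
4–9 s: 7 × 5 = 35 m/s
9–15 s: -8 × 6 = -48 m/s
15–18 s: -5 × 3 = -15 m/s
Δv = -56 m/s, so v(18) = -1 + (-56) = -57 m/s.

-57 m/s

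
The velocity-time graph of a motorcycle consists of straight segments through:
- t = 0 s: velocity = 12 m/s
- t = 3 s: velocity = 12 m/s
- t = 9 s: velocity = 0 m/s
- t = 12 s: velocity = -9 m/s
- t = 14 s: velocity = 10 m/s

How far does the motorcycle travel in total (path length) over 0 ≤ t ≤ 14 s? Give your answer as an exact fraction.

Distance (not displacement) is the total path length: add the absolute areas under v-t.
0–3 s: |12| × 3 = 36 m
3–9 s: |½(12 + 0)(6)| = 36 m
9–12 s: |½(0 + -9)(3)| = 13.5 m
12–14 s: v = 0 at t = 246/19 s; triangle areas 81/19 + 100/19 = 181/19 m
Total distance = 3611/38 m

3611/38 m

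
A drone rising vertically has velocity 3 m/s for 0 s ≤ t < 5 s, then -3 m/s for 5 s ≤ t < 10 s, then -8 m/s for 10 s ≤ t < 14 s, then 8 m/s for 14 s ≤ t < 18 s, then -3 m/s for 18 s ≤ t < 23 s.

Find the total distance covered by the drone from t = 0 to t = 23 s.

Distance (not displacement) is the total path length: add the absolute areas under v-t.
0–5 s: |3| × 5 = 15 m
5–10 s: |-3| × 5 = 15 m
10–14 s: |-8| × 4 = 32 m
14–18 s: |8| × 4 = 32 m
18–23 s: |-3| × 5 = 15 m
Total distance = 109 m

109 m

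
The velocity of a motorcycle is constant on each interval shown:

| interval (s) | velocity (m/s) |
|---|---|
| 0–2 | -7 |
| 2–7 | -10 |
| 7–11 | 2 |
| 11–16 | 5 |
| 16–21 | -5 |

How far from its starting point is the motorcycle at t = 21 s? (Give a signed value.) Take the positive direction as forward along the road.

-56 m

Displacement is the signed area under the v-t curve.
0–2 s: -7 × 2 = -14 m
2–7 s: -10 × 5 = -50 m
7–11 s: 2 × 4 = 8 m
11–16 s: 5 × 5 = 25 m
16–21 s: -5 × 5 = -25 m
Net displacement = -56 m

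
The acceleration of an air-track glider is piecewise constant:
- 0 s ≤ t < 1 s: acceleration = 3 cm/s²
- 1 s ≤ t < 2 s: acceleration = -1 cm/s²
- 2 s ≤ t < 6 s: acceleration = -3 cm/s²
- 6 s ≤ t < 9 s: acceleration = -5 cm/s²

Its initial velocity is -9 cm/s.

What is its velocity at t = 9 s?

Δv equals the area under the a-t graph; then v = v₀ + Δv.
0–1 s: 3 × 1 = 3 cm/s
1–2 s: -1 × 1 = -1 cm/s
2–6 s: -3 × 4 = -12 cm/s
6–9 s: -5 × 3 = -15 cm/s
Δv = -25 cm/s, so v(9) = -9 + (-25) = -34 cm/s.

-34 cm/s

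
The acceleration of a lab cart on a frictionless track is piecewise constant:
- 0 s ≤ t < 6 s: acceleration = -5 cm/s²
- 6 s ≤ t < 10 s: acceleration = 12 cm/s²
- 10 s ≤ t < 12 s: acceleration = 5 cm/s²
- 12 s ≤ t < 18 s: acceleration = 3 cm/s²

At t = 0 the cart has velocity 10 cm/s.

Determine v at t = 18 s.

56 cm/s

Δv equals the area under the a-t graph; then v = v₀ + Δv.
0–6 s: -5 × 6 = -30 cm/s
6–10 s: 12 × 4 = 48 cm/s
10–12 s: 5 × 2 = 10 cm/s
12–18 s: 3 × 6 = 18 cm/s
Δv = 46 cm/s, so v(18) = 10 + (46) = 56 cm/s.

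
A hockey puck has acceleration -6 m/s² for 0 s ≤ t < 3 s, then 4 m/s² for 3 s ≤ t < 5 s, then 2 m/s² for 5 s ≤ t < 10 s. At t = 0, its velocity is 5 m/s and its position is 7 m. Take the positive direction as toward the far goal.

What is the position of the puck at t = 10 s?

-23 m

On each constant-a segment, Δv = aΔt and Δx = v₀Δt + ½aΔt²; chain segment to segment.
0–3 s: v starts 5 m/s; Δx = 5·3 + ½·-6·3² = -12 m; v ends -13 m/s.
3–5 s: v starts -13 m/s; Δx = -13·2 + ½·4·2² = -18 m; v ends -5 m/s.
5–10 s: v starts -5 m/s; Δx = -5·5 + ½·2·5² = 0 m; v ends 5 m/s.
x(10) = 7 + Σ Δx = -23 m.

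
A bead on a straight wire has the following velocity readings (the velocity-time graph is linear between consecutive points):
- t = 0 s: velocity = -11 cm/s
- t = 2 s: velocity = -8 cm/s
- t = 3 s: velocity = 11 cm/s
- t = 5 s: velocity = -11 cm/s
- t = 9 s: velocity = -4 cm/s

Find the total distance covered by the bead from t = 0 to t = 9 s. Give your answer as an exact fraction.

Distance (not displacement) is the total path length: add the absolute areas under v-t.
0–2 s: |½(-11 + -8)(2)| = 19 cm
2–3 s: v = 0 at t = 46/19 s; triangle areas 32/19 + 121/38 = 185/38 cm
3–5 s: v = 0 at t = 4 s; triangle areas 5.5 + 5.5 = 11 cm
5–9 s: |½(-11 + -4)(4)| = 30 cm
Total distance = 2465/38 cm

2465/38 cm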